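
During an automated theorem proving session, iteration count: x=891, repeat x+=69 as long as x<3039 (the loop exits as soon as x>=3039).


Step 1: x goes from 891 toward 3039 by 69; the body runs while x<3039, so iterations = ceil((bound-start)/step)
Step 2: Distance=2148
Step 3: ceil(2148/69)=32

32


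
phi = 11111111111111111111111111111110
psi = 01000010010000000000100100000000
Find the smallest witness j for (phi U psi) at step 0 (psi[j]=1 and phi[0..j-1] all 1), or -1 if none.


(phi U psi) at 0: need smallest j with psi[j]=1 and phi[i]=1 for all i in [0,j).
Scan from step 0:
  step 0: phi=1, psi=0 -> continue
  step 1: psi=1 and phi held for [0,1) -> witness found
Witness step = 1

1


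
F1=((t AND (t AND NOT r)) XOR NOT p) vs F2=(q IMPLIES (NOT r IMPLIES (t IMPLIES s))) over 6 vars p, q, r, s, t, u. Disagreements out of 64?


F1 = ((t AND (t AND NOT r)) XOR NOT p)
F2 = (q IMPLIES (NOT r IMPLIES (t IMPLIES s)))
Evaluate both on each of 64 rows (bits = p,q,r,s,t,u):
  row 0 [000000]: F1=1 F2=1 -> 0
  row 1 [000001]: F1=1 F2=1 -> 0
  row 2 [000010]: F1=0 F2=1 (differ) -> 1
  row 3 [000011]: F1=0 F2=1 (differ) -> 1
  row 4 [000100]: F1=1 F2=1 -> 0
  (every remaining row is evaluated the same way; all 64 results are listed next)
Full result column, 8 rows per line (p,q,r fixed per line; s,t,u runs 000..111 left to right):
  rows 0-7 [p,q,r=000]: 00110011  (ones: 4)
  rows 8-15 [p,q,r=001]: 00000000  (ones: 0)
  rows 16-23 [p,q,r=010]: 00000011  (ones: 2)
  rows 24-31 [p,q,r=011]: 00000000  (ones: 0)
  rows 32-39 [p,q,r=100]: 11001100  (ones: 4)
  rows 40-47 [p,q,r=101]: 11111111  (ones: 8)
  rows 48-55 [p,q,r=110]: 11111100  (ones: 6)
  rows 56-63 [p,q,r=111]: 11111111  (ones: 8)
Disagreements = 4+0+2+0+4+8+6+8 = 32

32


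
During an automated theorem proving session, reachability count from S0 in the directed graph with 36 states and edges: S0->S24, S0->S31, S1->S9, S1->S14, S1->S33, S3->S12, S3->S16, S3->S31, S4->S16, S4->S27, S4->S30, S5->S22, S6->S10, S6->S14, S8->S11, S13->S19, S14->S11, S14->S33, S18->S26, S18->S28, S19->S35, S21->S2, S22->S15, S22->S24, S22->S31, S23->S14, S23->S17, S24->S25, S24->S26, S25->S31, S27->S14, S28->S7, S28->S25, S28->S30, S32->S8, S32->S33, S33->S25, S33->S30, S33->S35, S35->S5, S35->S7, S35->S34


BFS from S0:
  layer 0: {S0}
  layer 1: {S24, S31}
  layer 2: {S25, S26}
Reachable set: {S0, S24, S25, S26, S31}
Count = 5

5


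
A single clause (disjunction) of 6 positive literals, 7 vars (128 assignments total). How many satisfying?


Step 1: Total=2^7=128
Step 2: Unsat when all 6 false: 2^1=2
Step 3: Sat=128-2=126

126


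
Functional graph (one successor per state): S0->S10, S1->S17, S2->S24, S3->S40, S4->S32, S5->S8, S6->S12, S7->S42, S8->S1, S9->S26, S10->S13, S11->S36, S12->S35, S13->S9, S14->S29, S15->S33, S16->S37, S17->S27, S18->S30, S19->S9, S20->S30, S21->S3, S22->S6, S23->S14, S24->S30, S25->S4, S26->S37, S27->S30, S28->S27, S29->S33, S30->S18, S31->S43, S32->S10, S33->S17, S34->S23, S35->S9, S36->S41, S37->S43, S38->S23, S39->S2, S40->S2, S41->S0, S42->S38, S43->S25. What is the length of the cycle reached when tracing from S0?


Trace from S0 until a state repeats:
  S0 -> S10 -> S13 -> S9 -> S26 -> S37 -> S43 -> S25 -> S4 -> S32 -> S10
S10 first seen at step 1, revisited at step 10.
Cycle length = 10 - 1 = 9

9


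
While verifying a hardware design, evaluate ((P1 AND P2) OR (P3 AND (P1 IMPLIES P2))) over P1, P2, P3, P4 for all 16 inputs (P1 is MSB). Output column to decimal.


Formula: ((P1 AND P2) OR (P3 AND (P1 IMPLIES P2))) over P1, P2, P3, P4 (16 rows)
Evaluate each row (bits = P1,P2,P3,P4, MSB first):
  row 0 [0000]: ((0 AND 0) OR (0 AND (0 IMPLIES 0))) -> 0
  row 1 [0001]: ((0 AND 0) OR (0 AND (0 IMPLIES 0))) -> 0
  row 2 [0010]: ((0 AND 0) OR (1 AND (0 IMPLIES 0))) -> 1
  row 3 [0011]: ((0 AND 0) OR (1 AND (0 IMPLIES 0))) -> 1
  row 4 [0100]: ((0 AND 1) OR (0 AND (0 IMPLIES 1))) -> 0
  row 5 [0101]: ((0 AND 1) OR (0 AND (0 IMPLIES 1))) -> 0
  row 6 [0110]: ((0 AND 1) OR (1 AND (0 IMPLIES 1))) -> 1
  row 7 [0111]: ((0 AND 1) OR (1 AND (0 IMPLIES 1))) -> 1
  row 8 [1000]: ((1 AND 0) OR (0 AND (1 IMPLIES 0))) -> 0
  row 9 [1001]: ((1 AND 0) OR (0 AND (1 IMPLIES 0))) -> 0
  row 10 [1010]: ((1 AND 0) OR (1 AND (1 IMPLIES 0))) -> 0
  row 11 [1011]: ((1 AND 0) OR (1 AND (1 IMPLIES 0))) -> 0
  row 12 [1100]: ((1 AND 1) OR (0 AND (1 IMPLIES 1))) -> 1
  row 13 [1101]: ((1 AND 1) OR (0 AND (1 IMPLIES 1))) -> 1
  row 14 [1110]: ((1 AND 1) OR (1 AND (1 IMPLIES 1))) -> 1
  row 15 [1111]: ((1 AND 1) OR (1 AND (1 IMPLIES 1))) -> 1
Full result column, 4 rows per line (P1,P2 fixed per line; P3,P4 runs 00..11 left to right):
  rows 0-3 [P1,P2=00]: 0011  = hex 3
  rows 4-7 [P1,P2=01]: 0011  = hex 3
  rows 8-11 [P1,P2=10]: 0000  = hex 0
  rows 12-15 [P1,P2=11]: 1111  = hex F
Output column (row 0 .. row 15) = 0011001100001111
Output column grouped in 4s = 0011 0011 0000 1111 = 0x330F
Convert to decimal digit by digit (value = value*16 + digit):
  3 -> 3
  3*16 + 3 = 51
  51*16 + 0 = 816
  816*16 + 15 (F) = 13071
Decimal = 13071

13071


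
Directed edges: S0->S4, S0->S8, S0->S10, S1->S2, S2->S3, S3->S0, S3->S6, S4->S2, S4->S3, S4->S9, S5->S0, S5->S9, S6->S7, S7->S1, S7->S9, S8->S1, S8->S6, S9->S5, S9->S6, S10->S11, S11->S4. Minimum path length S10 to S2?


BFS layer-by-layer from S10:
  dist 0: {S10}
  dist 1: {S11}
  dist 2: {S4}
  dist 3: {S2, S3, S9}
  -> S2 reached at distance 3
Shortest path length = 3

3


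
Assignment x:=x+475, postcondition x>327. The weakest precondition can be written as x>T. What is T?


Formula: wp(x:=E, P) = P[E/x] (substitute E for x in postcondition)
Step 1: Postcondition: x>327
Step 2: Substitute x+475 for x: x+475>327
Step 3: Solve for x: x > 327-475 = -148

-148


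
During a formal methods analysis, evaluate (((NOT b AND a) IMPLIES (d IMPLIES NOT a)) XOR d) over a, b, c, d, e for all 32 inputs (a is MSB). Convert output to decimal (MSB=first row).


Formula: (((NOT b AND a) IMPLIES (d IMPLIES NOT a)) XOR d) over a, b, c, d, e (32 rows)
Evaluate each row (bits = a,b,c,d,e, MSB first):
  row 0 [00000]: (((NOT 0 AND 0) IMPLIES (0 IMPLIES NOT 0)) XOR 0) -> 1
  row 1 [00001]: (((NOT 0 AND 0) IMPLIES (0 IMPLIES NOT 0)) XOR 0) -> 1
  row 2 [00010]: (((NOT 0 AND 0) IMPLIES (1 IMPLIES NOT 0)) XOR 1) -> 0
  row 3 [00011]: (((NOT 0 AND 0) IMPLIES (1 IMPLIES NOT 0)) XOR 1) -> 0
  row 4 [00100]: (((NOT 0 AND 0) IMPLIES (0 IMPLIES NOT 0)) XOR 0) -> 1
  row 5 [00101]: (((NOT 0 AND 0) IMPLIES (0 IMPLIES NOT 0)) XOR 0) -> 1
  row 6 [00110]: (((NOT 0 AND 0) IMPLIES (1 IMPLIES NOT 0)) XOR 1) -> 0
  row 7 [00111]: (((NOT 0 AND 0) IMPLIES (1 IMPLIES NOT 0)) XOR 1) -> 0
  row 8 [01000]: (((NOT 1 AND 0) IMPLIES (0 IMPLIES NOT 0)) XOR 0) -> 1
  row 9 [01001]: (((NOT 1 AND 0) IMPLIES (0 IMPLIES NOT 0)) XOR 0) -> 1
  row 10 [01010]: (((NOT 1 AND 0) IMPLIES (1 IMPLIES NOT 0)) XOR 1) -> 0
  row 11 [01011]: (((NOT 1 AND 0) IMPLIES (1 IMPLIES NOT 0)) XOR 1) -> 0
  row 12 [01100]: (((NOT 1 AND 0) IMPLIES (0 IMPLIES NOT 0)) XOR 0) -> 1
  row 13 [01101]: (((NOT 1 AND 0) IMPLIES (0 IMPLIES NOT 0)) XOR 0) -> 1
  row 14 [01110]: (((NOT 1 AND 0) IMPLIES (1 IMPLIES NOT 0)) XOR 1) -> 0
  row 15 [01111]: (((NOT 1 AND 0) IMPLIES (1 IMPLIES NOT 0)) XOR 1) -> 0
  row 16 [10000]: (((NOT 0 AND 1) IMPLIES (0 IMPLIES NOT 1)) XOR 0) -> 1
  row 17 [10001]: (((NOT 0 AND 1) IMPLIES (0 IMPLIES NOT 1)) XOR 0) -> 1
  row 18 [10010]: (((NOT 0 AND 1) IMPLIES (1 IMPLIES NOT 1)) XOR 1) -> 1
  row 19 [10011]: (((NOT 0 AND 1) IMPLIES (1 IMPLIES NOT 1)) XOR 1) -> 1
  row 20 [10100]: (((NOT 0 AND 1) IMPLIES (0 IMPLIES NOT 1)) XOR 0) -> 1
  row 21 [10101]: (((NOT 0 AND 1) IMPLIES (0 IMPLIES NOT 1)) XOR 0) -> 1
  row 22 [10110]: (((NOT 0 AND 1) IMPLIES (1 IMPLIES NOT 1)) XOR 1) -> 1
  row 23 [10111]: (((NOT 0 AND 1) IMPLIES (1 IMPLIES NOT 1)) XOR 1) -> 1
  row 24 [11000]: (((NOT 1 AND 1) IMPLIES (0 IMPLIES NOT 1)) XOR 0) -> 1
  row 25 [11001]: (((NOT 1 AND 1) IMPLIES (0 IMPLIES NOT 1)) XOR 0) -> 1
  row 26 [11010]: (((NOT 1 AND 1) IMPLIES (1 IMPLIES NOT 1)) XOR 1) -> 0
  row 27 [11011]: (((NOT 1 AND 1) IMPLIES (1 IMPLIES NOT 1)) XOR 1) -> 0
  row 28 [11100]: (((NOT 1 AND 1) IMPLIES (0 IMPLIES NOT 1)) XOR 0) -> 1
  row 29 [11101]: (((NOT 1 AND 1) IMPLIES (0 IMPLIES NOT 1)) XOR 0) -> 1
  row 30 [11110]: (((NOT 1 AND 1) IMPLIES (1 IMPLIES NOT 1)) XOR 1) -> 0
  row 31 [11111]: (((NOT 1 AND 1) IMPLIES (1 IMPLIES NOT 1)) XOR 1) -> 0
Full result column, 4 rows per line (a,b,c fixed per line; d,e runs 00..11 left to right):
  rows 0-3 [a,b,c=000]: 1100  = hex C
  rows 4-7 [a,b,c=001]: 1100  = hex C
  rows 8-11 [a,b,c=010]: 1100  = hex C
  rows 12-15 [a,b,c=011]: 1100  = hex C
  rows 16-19 [a,b,c=100]: 1111  = hex F
  rows 20-23 [a,b,c=101]: 1111  = hex F
  rows 24-27 [a,b,c=110]: 1100  = hex C
  rows 28-31 [a,b,c=111]: 1100  = hex C
Output column (row 0 .. row 31) = 11001100110011001111111111001100
Output column grouped in 4s = 1100 1100 1100 1100 1111 1111 1100 1100 = 0xCCCCFFCC
Convert to decimal digit by digit (value = value*16 + digit):
  C -> 12
  12*16 + 12 (C) = 204
  204*16 + 12 (C) = 3276
  3276*16 + 12 (C) = 52428
  52428*16 + 15 (F) = 838863
  838863*16 + 15 (F) = 13421823
  13421823*16 + 12 (C) = 214749180
  214749180*16 + 12 (C) = 3435986892
Decimal = 3435986892

3435986892


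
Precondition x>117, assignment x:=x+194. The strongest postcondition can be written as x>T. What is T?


Formula: sp(P, x:=E) = exists old_x. (x = E[old_x/x]) AND P[old_x/x] (old_x is the value of x before the assignment; eliminate old_x by solving x = E[old_x/x] for old_x)
Step 1: Precondition P: x>117, i.e. old_x > 117
Step 2: Assignment gives x = old_x + 194, so old_x = x - 194
Step 3: Substitute into P: x - 194 > 117
Step 4: Simplify: x > 117+194 = 311

311


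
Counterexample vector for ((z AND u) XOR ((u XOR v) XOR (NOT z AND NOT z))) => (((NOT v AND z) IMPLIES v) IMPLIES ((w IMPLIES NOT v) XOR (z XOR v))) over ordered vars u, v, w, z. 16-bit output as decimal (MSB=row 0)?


F1 = ((z AND u) XOR ((u XOR v) XOR (NOT z AND NOT z)))
F2 = (((NOT v AND z) IMPLIES v) IMPLIES ((w IMPLIES NOT v) XOR (z XOR v)))
Counterexample to F1=>F2 is where F1=1 and F2=0.
Evaluate each row (bits = u,v,w,z, MSB first):
  row 0 [0000]: F1=1 F2=1 -> F1&~F2 -> 0
  row 1 [0001]: F1=0 F2=1 -> F1&~F2 -> 0
  row 2 [0010]: F1=1 F2=1 -> F1&~F2 -> 0
  row 3 [0011]: F1=0 F2=1 -> F1&~F2 -> 0
  row 4 [0100]: F1=0 F2=0 -> F1&~F2 -> 0
  row 5 [0101]: F1=1 F2=1 -> F1&~F2 -> 0
  row 6 [0110]: F1=0 F2=1 -> F1&~F2 -> 0
  row 7 [0111]: F1=1 F2=0 -> F1&~F2 -> 1
  row 8 [1000]: F1=0 F2=1 -> F1&~F2 -> 0
  row 9 [1001]: F1=0 F2=1 -> F1&~F2 -> 0
  row 10 [1010]: F1=0 F2=1 -> F1&~F2 -> 0
  row 11 [1011]: F1=0 F2=1 -> F1&~F2 -> 0
  row 12 [1100]: F1=1 F2=0 -> F1&~F2 -> 1
  row 13 [1101]: F1=1 F2=1 -> F1&~F2 -> 0
  row 14 [1110]: F1=1 F2=1 -> F1&~F2 -> 0
  row 15 [1111]: F1=1 F2=0 -> F1&~F2 -> 1
Full result column, 4 rows per line (u,v fixed per line; w,z runs 00..11 left to right):
  rows 0-3 [u,v=00]: 0000  = hex 0
  rows 4-7 [u,v=01]: 0001  = hex 1
  rows 8-11 [u,v=10]: 0000  = hex 0
  rows 12-15 [u,v=11]: 1001  = hex 9
Counterexample vector (row 0 .. row 15) = 0000000100001001
Output column grouped in 4s = 0000 0001 0000 1001 = 0x0109
Convert to decimal digit by digit (value = value*16 + digit):
  0 -> 0
  0*16 + 1 = 1
  1*16 + 0 = 16
  16*16 + 9 = 265
Decimal = 265

265


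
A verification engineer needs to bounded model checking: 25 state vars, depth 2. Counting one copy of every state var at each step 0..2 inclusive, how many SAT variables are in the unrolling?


BMC unrolls to depth k, creating one copy of each state var for steps 0..k.
Step count = 2 + 1 = 3 (steps 0 through 2)
Vars per step = 25
Total = 25 * 3 = 75

75


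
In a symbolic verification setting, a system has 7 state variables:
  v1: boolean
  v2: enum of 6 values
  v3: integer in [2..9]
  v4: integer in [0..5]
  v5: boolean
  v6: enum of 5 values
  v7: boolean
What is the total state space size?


State space = product of domain sizes of all variables.
Domain sizes:
  v1 (boolean): 2
  v2 (enum of 6 values): 6
  v3 (integer in [2..9]): 8
  v4 (integer in [0..5]): 6
  v5 (boolean): 2
  v6 (enum of 5 values): 5
  v7 (boolean): 2
Product = 2 * 6 * 8 * 6 * 2 * 5 * 2 = 11520

11520


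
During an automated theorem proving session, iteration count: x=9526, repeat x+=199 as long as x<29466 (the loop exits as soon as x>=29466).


Step 1: x goes from 9526 toward 29466 by 199; the body runs while x<29466, so iterations = ceil((bound-start)/step)
Step 2: Distance=19940
Step 3: ceil(19940/199)=101

101


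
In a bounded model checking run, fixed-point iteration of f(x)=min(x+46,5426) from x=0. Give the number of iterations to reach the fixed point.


Step 1: x=0, cap=5426, increment=46
Step 2: x grows by 46 each step until capped at 5426; fixed point is x=5426
Step 3: iterations = ceil(5426/46) = 118

118


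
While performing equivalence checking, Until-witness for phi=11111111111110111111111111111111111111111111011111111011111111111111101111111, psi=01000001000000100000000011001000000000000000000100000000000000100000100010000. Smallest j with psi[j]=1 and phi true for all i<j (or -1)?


(phi U psi) at 0: need smallest j with psi[j]=1 and phi[i]=1 for all i in [0,j).
Scan from step 0:
  step 0: phi=1, psi=0 -> continue
  step 1: psi=1 and phi held for [0,1) -> witness found
Witness step = 1

1


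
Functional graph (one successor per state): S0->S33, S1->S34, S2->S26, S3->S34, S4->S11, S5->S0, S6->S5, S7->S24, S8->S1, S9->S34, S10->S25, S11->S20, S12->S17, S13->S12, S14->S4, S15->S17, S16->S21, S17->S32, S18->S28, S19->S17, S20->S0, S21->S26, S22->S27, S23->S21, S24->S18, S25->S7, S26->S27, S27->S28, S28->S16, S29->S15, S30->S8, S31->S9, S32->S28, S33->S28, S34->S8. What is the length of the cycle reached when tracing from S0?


Trace from S0 until a state repeats:
  S0 -> S33 -> S28 -> S16 -> S21 -> S26 -> S27 -> S28
S28 first seen at step 2, revisited at step 7.
Cycle length = 7 - 2 = 5

5


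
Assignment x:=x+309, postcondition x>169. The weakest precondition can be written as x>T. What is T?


Formula: wp(x:=E, P) = P[E/x] (substitute E for x in postcondition)
Step 1: Postcondition: x>169
Step 2: Substitute x+309 for x: x+309>169
Step 3: Solve for x: x > 169-309 = -140

-140


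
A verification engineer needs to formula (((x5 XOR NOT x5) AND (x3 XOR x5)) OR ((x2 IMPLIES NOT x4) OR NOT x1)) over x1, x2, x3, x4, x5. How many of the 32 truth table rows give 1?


Formula: (((x5 XOR NOT x5) AND (x3 XOR x5)) OR ((x2 IMPLIES NOT x4) OR NOT x1)) over 5 vars (32 rows)
Evaluate each row (x1, x2, x3, x4, x5 as bits, MSB first):
  row 0 [00000]: (((0 XOR NOT 0) AND (0 XOR 0)) OR ((0 IMPLIES NOT 0) OR NOT 0)) -> 1
  row 1 [00001]: (((1 XOR NOT 1) AND (0 XOR 1)) OR ((0 IMPLIES NOT 0) OR NOT 0)) -> 1
  row 2 [00010]: (((0 XOR NOT 0) AND (0 XOR 0)) OR ((0 IMPLIES NOT 1) OR NOT 0)) -> 1
  row 3 [00011]: (((1 XOR NOT 1) AND (0 XOR 1)) OR ((0 IMPLIES NOT 1) OR NOT 0)) -> 1
  row 4 [00100]: (((0 XOR NOT 0) AND (1 XOR 0)) OR ((0 IMPLIES NOT 0) OR NOT 0)) -> 1
  row 5 [00101]: (((1 XOR NOT 1) AND (1 XOR 1)) OR ((0 IMPLIES NOT 0) OR NOT 0)) -> 1
  row 6 [00110]: (((0 XOR NOT 0) AND (1 XOR 0)) OR ((0 IMPLIES NOT 1) OR NOT 0)) -> 1
  row 7 [00111]: (((1 XOR NOT 1) AND (1 XOR 1)) OR ((0 IMPLIES NOT 1) OR NOT 0)) -> 1
  row 8 [01000]: (((0 XOR NOT 0) AND (0 XOR 0)) OR ((1 IMPLIES NOT 0) OR NOT 0)) -> 1
  row 9 [01001]: (((1 XOR NOT 1) AND (0 XOR 1)) OR ((1 IMPLIES NOT 0) OR NOT 0)) -> 1
  row 10 [01010]: (((0 XOR NOT 0) AND (0 XOR 0)) OR ((1 IMPLIES NOT 1) OR NOT 0)) -> 1
  row 11 [01011]: (((1 XOR NOT 1) AND (0 XOR 1)) OR ((1 IMPLIES NOT 1) OR NOT 0)) -> 1
  row 12 [01100]: (((0 XOR NOT 0) AND (1 XOR 0)) OR ((1 IMPLIES NOT 0) OR NOT 0)) -> 1
  row 13 [01101]: (((1 XOR NOT 1) AND (1 XOR 1)) OR ((1 IMPLIES NOT 0) OR NOT 0)) -> 1
  row 14 [01110]: (((0 XOR NOT 0) AND (1 XOR 0)) OR ((1 IMPLIES NOT 1) OR NOT 0)) -> 1
  row 15 [01111]: (((1 XOR NOT 1) AND (1 XOR 1)) OR ((1 IMPLIES NOT 1) OR NOT 0)) -> 1
  row 16 [10000]: (((0 XOR NOT 0) AND (0 XOR 0)) OR ((0 IMPLIES NOT 0) OR NOT 1)) -> 1
  row 17 [10001]: (((1 XOR NOT 1) AND (0 XOR 1)) OR ((0 IMPLIES NOT 0) OR NOT 1)) -> 1
  row 18 [10010]: (((0 XOR NOT 0) AND (0 XOR 0)) OR ((0 IMPLIES NOT 1) OR NOT 1)) -> 1
  row 19 [10011]: (((1 XOR NOT 1) AND (0 XOR 1)) OR ((0 IMPLIES NOT 1) OR NOT 1)) -> 1
  row 20 [10100]: (((0 XOR NOT 0) AND (1 XOR 0)) OR ((0 IMPLIES NOT 0) OR NOT 1)) -> 1
  row 21 [10101]: (((1 XOR NOT 1) AND (1 XOR 1)) OR ((0 IMPLIES NOT 0) OR NOT 1)) -> 1
  row 22 [10110]: (((0 XOR NOT 0) AND (1 XOR 0)) OR ((0 IMPLIES NOT 1) OR NOT 1)) -> 1
  row 23 [10111]: (((1 XOR NOT 1) AND (1 XOR 1)) OR ((0 IMPLIES NOT 1) OR NOT 1)) -> 1
  row 24 [11000]: (((0 XOR NOT 0) AND (0 XOR 0)) OR ((1 IMPLIES NOT 0) OR NOT 1)) -> 1
  row 25 [11001]: (((1 XOR NOT 1) AND (0 XOR 1)) OR ((1 IMPLIES NOT 0) OR NOT 1)) -> 1
  row 26 [11010]: (((0 XOR NOT 0) AND (0 XOR 0)) OR ((1 IMPLIES NOT 1) OR NOT 1)) -> 0
  row 27 [11011]: (((1 XOR NOT 1) AND (0 XOR 1)) OR ((1 IMPLIES NOT 1) OR NOT 1)) -> 1
  row 28 [11100]: (((0 XOR NOT 0) AND (1 XOR 0)) OR ((1 IMPLIES NOT 0) OR NOT 1)) -> 1
  row 29 [11101]: (((1 XOR NOT 1) AND (1 XOR 1)) OR ((1 IMPLIES NOT 0) OR NOT 1)) -> 1
  row 30 [11110]: (((0 XOR NOT 0) AND (1 XOR 0)) OR ((1 IMPLIES NOT 1) OR NOT 1)) -> 1
  row 31 [11111]: (((1 XOR NOT 1) AND (1 XOR 1)) OR ((1 IMPLIES NOT 1) OR NOT 1)) -> 0
Full result column, 8 rows per line (x1,x2 fixed per line; x3,x4,x5 runs 000..111 left to right):
  rows 0-7 [x1,x2=00]: 11111111  (ones: 8)
  rows 8-15 [x1,x2=01]: 11111111  (ones: 8)
  rows 16-23 [x1,x2=10]: 11111111  (ones: 8)
  rows 24-31 [x1,x2=11]: 11011110  (ones: 6)
Count of 1-rows = 8+8+8+6 = 30

30


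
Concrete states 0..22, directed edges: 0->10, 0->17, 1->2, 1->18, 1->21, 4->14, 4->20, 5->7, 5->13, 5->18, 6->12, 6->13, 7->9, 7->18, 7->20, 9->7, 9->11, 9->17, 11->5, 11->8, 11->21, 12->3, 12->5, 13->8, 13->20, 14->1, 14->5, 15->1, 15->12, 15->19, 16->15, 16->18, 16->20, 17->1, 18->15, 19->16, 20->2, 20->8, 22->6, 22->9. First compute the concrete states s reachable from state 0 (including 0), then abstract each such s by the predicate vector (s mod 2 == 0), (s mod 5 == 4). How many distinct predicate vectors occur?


BFS from 0:
Concrete reachable: {0, 1, 2, 3, 5, 7, 8, 9, 10, 11, 12, 13, 15, 16, 17, 18, 19, 20, 21}
Abstract via predicates (s mod 2 == 0), (s mod 5 == 4):
  (0,0) <- {1, 3, 5, 7, 11, 13, 15, 17, 21}
  (0,1) <- {9, 19}
  (1,0) <- {0, 2, 8, 10, 12, 16, 18, 20}
Distinct abstract states = 3

3


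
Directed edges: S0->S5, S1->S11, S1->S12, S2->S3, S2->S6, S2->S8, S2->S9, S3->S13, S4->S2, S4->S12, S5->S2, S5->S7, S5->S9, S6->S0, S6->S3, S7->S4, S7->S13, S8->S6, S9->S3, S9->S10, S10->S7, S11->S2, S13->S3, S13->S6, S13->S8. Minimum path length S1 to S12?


BFS layer-by-layer from S1:
  dist 0: {S1}
  dist 1: {S11, S12}
  -> S12 reached at distance 1
Shortest path length = 1

1


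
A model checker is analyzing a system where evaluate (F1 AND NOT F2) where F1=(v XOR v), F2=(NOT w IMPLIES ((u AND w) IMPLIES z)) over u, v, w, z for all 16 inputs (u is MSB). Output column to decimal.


F1 = (v XOR v)
F2 = (NOT w IMPLIES ((u AND w) IMPLIES z))
Counterexample to F1=>F2 is where F1=1 and F2=0.
Evaluate each row (bits = u,v,w,z, MSB first):
  row 0 [0000]: F1=0 F2=1 -> F1&~F2 -> 0
  row 1 [0001]: F1=0 F2=1 -> F1&~F2 -> 0
  row 2 [0010]: F1=0 F2=1 -> F1&~F2 -> 0
  row 3 [0011]: F1=0 F2=1 -> F1&~F2 -> 0
  row 4 [0100]: F1=0 F2=1 -> F1&~F2 -> 0
  row 5 [0101]: F1=0 F2=1 -> F1&~F2 -> 0
  row 6 [0110]: F1=0 F2=1 -> F1&~F2 -> 0
  row 7 [0111]: F1=0 F2=1 -> F1&~F2 -> 0
  row 8 [1000]: F1=0 F2=1 -> F1&~F2 -> 0
  row 9 [1001]: F1=0 F2=1 -> F1&~F2 -> 0
  row 10 [1010]: F1=0 F2=1 -> F1&~F2 -> 0
  row 11 [1011]: F1=0 F2=1 -> F1&~F2 -> 0
  row 12 [1100]: F1=0 F2=1 -> F1&~F2 -> 0
  row 13 [1101]: F1=0 F2=1 -> F1&~F2 -> 0
  row 14 [1110]: F1=0 F2=1 -> F1&~F2 -> 0
  row 15 [1111]: F1=0 F2=1 -> F1&~F2 -> 0
Full result column, 4 rows per line (u,v fixed per line; w,z runs 00..11 left to right):
  rows 0-3 [u,v=00]: 0000  = hex 0
  rows 4-7 [u,v=01]: 0000  = hex 0
  rows 8-11 [u,v=10]: 0000  = hex 0
  rows 12-15 [u,v=11]: 0000  = hex 0
Counterexample vector (row 0 .. row 15) = 0000000000000000
Output column grouped in 4s = 0000 0000 0000 0000 = 0x0000
Convert to decimal digit by digit (value = value*16 + digit):
  0 -> 0
  0*16 + 0 = 0
  0*16 + 0 = 0
  0*16 + 0 = 0
Decimal = 0

0


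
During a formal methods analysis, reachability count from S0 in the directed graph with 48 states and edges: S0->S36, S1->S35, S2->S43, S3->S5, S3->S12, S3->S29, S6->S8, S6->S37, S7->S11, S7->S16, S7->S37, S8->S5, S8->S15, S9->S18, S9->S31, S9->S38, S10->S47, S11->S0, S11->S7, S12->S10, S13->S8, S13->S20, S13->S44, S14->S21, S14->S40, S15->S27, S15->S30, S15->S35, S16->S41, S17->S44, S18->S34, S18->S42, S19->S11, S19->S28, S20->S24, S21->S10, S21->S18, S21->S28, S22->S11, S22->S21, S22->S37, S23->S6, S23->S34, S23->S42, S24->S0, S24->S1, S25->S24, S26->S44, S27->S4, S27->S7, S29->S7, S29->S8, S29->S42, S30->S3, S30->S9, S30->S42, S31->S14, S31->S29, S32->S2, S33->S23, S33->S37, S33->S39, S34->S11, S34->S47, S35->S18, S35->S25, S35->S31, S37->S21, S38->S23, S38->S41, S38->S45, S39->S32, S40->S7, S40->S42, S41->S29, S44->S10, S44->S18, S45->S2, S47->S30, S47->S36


BFS from S0:
  layer 0: {S0}
  layer 1: {S36}
Reachable set: {S0, S36}
Count = 2

2


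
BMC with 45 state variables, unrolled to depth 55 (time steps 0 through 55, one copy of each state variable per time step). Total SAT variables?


BMC unrolls to depth k, creating one copy of each state var for steps 0..k.
Step count = 55 + 1 = 56 (steps 0 through 55)
Vars per step = 45
Total = 45 * 56 = 2520

2520


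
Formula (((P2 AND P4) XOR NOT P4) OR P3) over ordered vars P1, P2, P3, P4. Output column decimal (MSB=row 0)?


Formula: (((P2 AND P4) XOR NOT P4) OR P3) over P1, P2, P3, P4 (16 rows)
Evaluate each row (bits = P1,P2,P3,P4, MSB first):
  row 0 [0000]: (((0 AND 0) XOR NOT 0) OR 0) -> 1
  row 1 [0001]: (((0 AND 1) XOR NOT 1) OR 0) -> 0
  row 2 [0010]: (((0 AND 0) XOR NOT 0) OR 1) -> 1
  row 3 [0011]: (((0 AND 1) XOR NOT 1) OR 1) -> 1
  row 4 [0100]: (((1 AND 0) XOR NOT 0) OR 0) -> 1
  row 5 [0101]: (((1 AND 1) XOR NOT 1) OR 0) -> 1
  row 6 [0110]: (((1 AND 0) XOR NOT 0) OR 1) -> 1
  row 7 [0111]: (((1 AND 1) XOR NOT 1) OR 1) -> 1
  row 8 [1000]: (((0 AND 0) XOR NOT 0) OR 0) -> 1
  row 9 [1001]: (((0 AND 1) XOR NOT 1) OR 0) -> 0
  row 10 [1010]: (((0 AND 0) XOR NOT 0) OR 1) -> 1
  row 11 [1011]: (((0 AND 1) XOR NOT 1) OR 1) -> 1
  row 12 [1100]: (((1 AND 0) XOR NOT 0) OR 0) -> 1
  row 13 [1101]: (((1 AND 1) XOR NOT 1) OR 0) -> 1
  row 14 [1110]: (((1 AND 0) XOR NOT 0) OR 1) -> 1
  row 15 [1111]: (((1 AND 1) XOR NOT 1) OR 1) -> 1
Full result column, 4 rows per line (P1,P2 fixed per line; P3,P4 runs 00..11 left to right):
  rows 0-3 [P1,P2=00]: 1011  = hex B
  rows 4-7 [P1,P2=01]: 1111  = hex F
  rows 8-11 [P1,P2=10]: 1011  = hex B
  rows 12-15 [P1,P2=11]: 1111  = hex F
Output column (row 0 .. row 15) = 1011111110111111
Output column grouped in 4s = 1011 1111 1011 1111 = 0xBFBF
Convert to decimal digit by digit (value = value*16 + digit):
  B -> 11
  11*16 + 15 (F) = 191
  191*16 + 11 (B) = 3067
  3067*16 + 15 (F) = 49087
Decimal = 49087

49087


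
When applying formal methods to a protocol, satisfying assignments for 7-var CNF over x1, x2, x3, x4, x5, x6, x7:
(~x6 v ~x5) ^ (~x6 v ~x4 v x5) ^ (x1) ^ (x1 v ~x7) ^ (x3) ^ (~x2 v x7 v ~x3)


CNF with 6 clauses over 7 vars (128 assignments).
An assignment satisfies CNF iff every clause has >=1 true literal.
Check each row (bits = x1,x2,x3,x4,x5,x6,x7; clause T/F shown):
  row 0 [0000000]: clauses=TTFTFT -> 0
  row 1 [0000001]: clauses=TTFFFT -> 0
  row 2 [0000010]: clauses=TTFTFT -> 0
  row 3 [0000011]: clauses=TTFFFT -> 0
  row 4 [0000100]: clauses=TTFTFT -> 0
  (every remaining row is evaluated the same way; all 128 results are listed next)
Full result column, 8 rows per line (x1,x2,x3,x4 fixed per line; x5,x6,x7 runs 000..111 left to right):
  rows 0-7 [x1,x2,x3,x4=0000]: 00000000  (ones: 0)
  rows 8-15 [x1,x2,x3,x4=0001]: 00000000  (ones: 0)
  rows 16-23 [x1,x2,x3,x4=0010]: 00000000  (ones: 0)
  rows 24-31 [x1,x2,x3,x4=0011]: 00000000  (ones: 0)
  rows 32-39 [x1,x2,x3,x4=0100]: 00000000  (ones: 0)
  rows 40-47 [x1,x2,x3,x4=0101]: 00000000  (ones: 0)
  rows 48-55 [x1,x2,x3,x4=0110]: 00000000  (ones: 0)
  rows 56-63 [x1,x2,x3,x4=0111]: 00000000  (ones: 0)
  rows 64-71 [x1,x2,x3,x4=1000]: 00000000  (ones: 0)
  rows 72-79 [x1,x2,x3,x4=1001]: 00000000  (ones: 0)
  rows 80-87 [x1,x2,x3,x4=1010]: 11111100  (ones: 6)
  rows 88-95 [x1,x2,x3,x4=1011]: 11001100  (ones: 4)
  rows 96-103 [x1,x2,x3,x4=1100]: 00000000  (ones: 0)
  rows 104-111 [x1,x2,x3,x4=1101]: 00000000  (ones: 0)
  rows 112-119 [x1,x2,x3,x4=1110]: 01010100  (ones: 3)
  rows 120-127 [x1,x2,x3,x4=1111]: 01000100  (ones: 2)
Satisfying assignments = 0+0+0+0+0+0+0+0+0+0+6+4+0+0+3+2 = 15

15


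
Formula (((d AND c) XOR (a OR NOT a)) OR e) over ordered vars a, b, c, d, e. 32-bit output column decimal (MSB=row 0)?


Formula: (((d AND c) XOR (a OR NOT a)) OR e) over a, b, c, d, e (32 rows)
Evaluate each row (bits = a,b,c,d,e, MSB first):
  row 0 [00000]: (((0 AND 0) XOR (0 OR NOT 0)) OR 0) -> 1
  row 1 [00001]: (((0 AND 0) XOR (0 OR NOT 0)) OR 1) -> 1
  row 2 [00010]: (((1 AND 0) XOR (0 OR NOT 0)) OR 0) -> 1
  row 3 [00011]: (((1 AND 0) XOR (0 OR NOT 0)) OR 1) -> 1
  row 4 [00100]: (((0 AND 1) XOR (0 OR NOT 0)) OR 0) -> 1
  row 5 [00101]: (((0 AND 1) XOR (0 OR NOT 0)) OR 1) -> 1
  row 6 [00110]: (((1 AND 1) XOR (0 OR NOT 0)) OR 0) -> 0
  row 7 [00111]: (((1 AND 1) XOR (0 OR NOT 0)) OR 1) -> 1
  row 8 [01000]: (((0 AND 0) XOR (0 OR NOT 0)) OR 0) -> 1
  row 9 [01001]: (((0 AND 0) XOR (0 OR NOT 0)) OR 1) -> 1
  row 10 [01010]: (((1 AND 0) XOR (0 OR NOT 0)) OR 0) -> 1
  row 11 [01011]: (((1 AND 0) XOR (0 OR NOT 0)) OR 1) -> 1
  row 12 [01100]: (((0 AND 1) XOR (0 OR NOT 0)) OR 0) -> 1
  row 13 [01101]: (((0 AND 1) XOR (0 OR NOT 0)) OR 1) -> 1
  row 14 [01110]: (((1 AND 1) XOR (0 OR NOT 0)) OR 0) -> 0
  row 15 [01111]: (((1 AND 1) XOR (0 OR NOT 0)) OR 1) -> 1
  row 16 [10000]: (((0 AND 0) XOR (1 OR NOT 1)) OR 0) -> 1
  row 17 [10001]: (((0 AND 0) XOR (1 OR NOT 1)) OR 1) -> 1
  row 18 [10010]: (((1 AND 0) XOR (1 OR NOT 1)) OR 0) -> 1
  row 19 [10011]: (((1 AND 0) XOR (1 OR NOT 1)) OR 1) -> 1
  row 20 [10100]: (((0 AND 1) XOR (1 OR NOT 1)) OR 0) -> 1
  row 21 [10101]: (((0 AND 1) XOR (1 OR NOT 1)) OR 1) -> 1
  row 22 [10110]: (((1 AND 1) XOR (1 OR NOT 1)) OR 0) -> 0
  row 23 [10111]: (((1 AND 1) XOR (1 OR NOT 1)) OR 1) -> 1
  row 24 [11000]: (((0 AND 0) XOR (1 OR NOT 1)) OR 0) -> 1
  row 25 [11001]: (((0 AND 0) XOR (1 OR NOT 1)) OR 1) -> 1
  row 26 [11010]: (((1 AND 0) XOR (1 OR NOT 1)) OR 0) -> 1
  row 27 [11011]: (((1 AND 0) XOR (1 OR NOT 1)) OR 1) -> 1
  row 28 [11100]: (((0 AND 1) XOR (1 OR NOT 1)) OR 0) -> 1
  row 29 [11101]: (((0 AND 1) XOR (1 OR NOT 1)) OR 1) -> 1
  row 30 [11110]: (((1 AND 1) XOR (1 OR NOT 1)) OR 0) -> 0
  row 31 [11111]: (((1 AND 1) XOR (1 OR NOT 1)) OR 1) -> 1
Full result column, 4 rows per line (a,b,c fixed per line; d,e runs 00..11 left to right):
  rows 0-3 [a,b,c=000]: 1111  = hex F
  rows 4-7 [a,b,c=001]: 1101  = hex D
  rows 8-11 [a,b,c=010]: 1111  = hex F
  rows 12-15 [a,b,c=011]: 1101  = hex D
  rows 16-19 [a,b,c=100]: 1111  = hex F
  rows 20-23 [a,b,c=101]: 1101  = hex D
  rows 24-27 [a,b,c=110]: 1111  = hex F
  rows 28-31 [a,b,c=111]: 1101  = hex D
Output column (row 0 .. row 31) = 11111101111111011111110111111101
Output column grouped in 4s = 1111 1101 1111 1101 1111 1101 1111 1101 = 0xFDFDFDFD
Convert to decimal digit by digit (value = value*16 + digit):
  F -> 15
  15*16 + 13 (D) = 253
  253*16 + 15 (F) = 4063
  4063*16 + 13 (D) = 65021
  65021*16 + 15 (F) = 1040351
  1040351*16 + 13 (D) = 16645629
  16645629*16 + 15 (F) = 266330079
  266330079*16 + 13 (D) = 4261281277
Decimal = 4261281277

4261281277


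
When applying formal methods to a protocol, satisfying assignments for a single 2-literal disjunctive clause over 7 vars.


Step 1: Total=2^7=128
Step 2: Unsat when all 2 false: 2^5=32
Step 3: Sat=128-32=96

96


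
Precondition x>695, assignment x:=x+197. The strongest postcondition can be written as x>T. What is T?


Formula: sp(P, x:=E) = exists old_x. (x = E[old_x/x]) AND P[old_x/x] (old_x is the value of x before the assignment; eliminate old_x by solving x = E[old_x/x] for old_x)
Step 1: Precondition P: x>695, i.e. old_x > 695
Step 2: Assignment gives x = old_x + 197, so old_x = x - 197
Step 3: Substitute into P: x - 197 > 695
Step 4: Simplify: x > 695+197 = 892

892


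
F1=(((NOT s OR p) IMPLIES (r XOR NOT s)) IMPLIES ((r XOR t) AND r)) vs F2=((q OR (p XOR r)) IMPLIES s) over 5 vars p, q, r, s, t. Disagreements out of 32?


F1 = (((NOT s OR p) IMPLIES (r XOR NOT s)) IMPLIES ((r XOR t) AND r))
F2 = ((q OR (p XOR r)) IMPLIES s)
Evaluate both on each of 32 rows (bits = p,q,r,s,t):
  row 0 [00000]: F1=0 F2=1 (differ) -> 1
  row 1 [00001]: F1=0 F2=1 (differ) -> 1
  row 2 [00010]: F1=0 F2=1 (differ) -> 1
  row 3 [00011]: F1=0 F2=1 (differ) -> 1
  row 4 [00100]: F1=1 F2=0 (differ) -> 1
  row 5 [00101]: F1=1 F2=0 (differ) -> 1
  row 6 [00110]: F1=1 F2=1 -> 0
  row 7 [00111]: F1=0 F2=1 (differ) -> 1
  row 8 [01000]: F1=0 F2=0 -> 0
  row 9 [01001]: F1=0 F2=0 -> 0
  row 10 [01010]: F1=0 F2=1 (differ) -> 1
  row 11 [01011]: F1=0 F2=1 (differ) -> 1
  row 12 [01100]: F1=1 F2=0 (differ) -> 1
  row 13 [01101]: F1=1 F2=0 (differ) -> 1
  row 14 [01110]: F1=1 F2=1 -> 0
  row 15 [01111]: F1=0 F2=1 (differ) -> 1
  row 16 [10000]: F1=0 F2=0 -> 0
  row 17 [10001]: F1=0 F2=0 -> 0
  row 18 [10010]: F1=1 F2=1 -> 0
  row 19 [10011]: F1=1 F2=1 -> 0
  row 20 [10100]: F1=1 F2=1 -> 0
  row 21 [10101]: F1=1 F2=1 -> 0
  row 22 [10110]: F1=1 F2=1 -> 0
  row 23 [10111]: F1=0 F2=1 (differ) -> 1
  row 24 [11000]: F1=0 F2=0 -> 0
  row 25 [11001]: F1=0 F2=0 -> 0
  row 26 [11010]: F1=1 F2=1 -> 0
  row 27 [11011]: F1=1 F2=1 -> 0
  row 28 [11100]: F1=1 F2=0 (differ) -> 1
  row 29 [11101]: F1=1 F2=0 (differ) -> 1
  row 30 [11110]: F1=1 F2=1 -> 0
  row 31 [11111]: F1=0 F2=1 (differ) -> 1
Full result column, 8 rows per line (p,q fixed per line; r,s,t runs 000..111 left to right):
  rows 0-7 [p,q=00]: 11111101  (ones: 7)
  rows 8-15 [p,q=01]: 00111101  (ones: 5)
  rows 16-23 [p,q=10]: 00000001  (ones: 1)
  rows 24-31 [p,q=11]: 00001101  (ones: 3)
Disagreements = 7+5+1+3 = 16

16


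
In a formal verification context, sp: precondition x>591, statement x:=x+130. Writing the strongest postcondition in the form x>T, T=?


Formula: sp(P, x:=E) = exists old_x. (x = E[old_x/x]) AND P[old_x/x] (old_x is the value of x before the assignment; eliminate old_x by solving x = E[old_x/x] for old_x)
Step 1: Precondition P: x>591, i.e. old_x > 591
Step 2: Assignment gives x = old_x + 130, so old_x = x - 130
Step 3: Substitute into P: x - 130 > 591
Step 4: Simplify: x > 591+130 = 721

721


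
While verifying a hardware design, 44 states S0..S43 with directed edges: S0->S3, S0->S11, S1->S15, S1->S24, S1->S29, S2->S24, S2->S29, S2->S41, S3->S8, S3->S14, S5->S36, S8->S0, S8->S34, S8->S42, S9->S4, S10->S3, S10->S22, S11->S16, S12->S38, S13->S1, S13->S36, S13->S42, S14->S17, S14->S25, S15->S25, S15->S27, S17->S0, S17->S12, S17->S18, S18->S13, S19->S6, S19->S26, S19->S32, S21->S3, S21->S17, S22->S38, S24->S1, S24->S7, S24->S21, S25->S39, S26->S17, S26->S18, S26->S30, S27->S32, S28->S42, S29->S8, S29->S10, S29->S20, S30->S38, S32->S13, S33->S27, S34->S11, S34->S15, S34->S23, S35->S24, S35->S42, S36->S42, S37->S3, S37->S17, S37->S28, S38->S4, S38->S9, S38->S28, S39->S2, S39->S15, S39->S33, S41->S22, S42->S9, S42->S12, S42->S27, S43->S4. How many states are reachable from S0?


BFS from S0:
  layer 0: {S0}
  layer 1: {S3, S11}
  layer 2: {S8, S14, S16}
  layer 3: {S17, S25, S34, S42}
  layer 4: {S9, S12, S15, S18, S23, S27, S39}
  layer 5: {S2, S4, S13, S32, S33, S38}
  layer 6: {S1, S24, S28, S29, S36, S41}
  layer 7: {S7, S10, S20, S21, S22}
Reachable set: {S0, S1, S2, S3, S4, S7, S8, S9, S10, S11, S12, S13, S14, S15, S16, S17, S18, S20, S21, S22, S23, S24, S25, S27, S28, S29, S32, S33, S34, S36, S38, S39, S41, S42}
Count = 34

34


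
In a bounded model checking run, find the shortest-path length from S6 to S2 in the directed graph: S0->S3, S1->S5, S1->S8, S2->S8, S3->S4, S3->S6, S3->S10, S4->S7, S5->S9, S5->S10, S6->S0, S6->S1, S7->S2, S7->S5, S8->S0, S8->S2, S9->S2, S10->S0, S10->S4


BFS layer-by-layer from S6:
  dist 0: {S6}
  dist 1: {S0, S1}
  dist 2: {S3, S5, S8}
  dist 3: {S2, S4, S9, S10}
  -> S2 reached at distance 3
Shortest path length = 3

3


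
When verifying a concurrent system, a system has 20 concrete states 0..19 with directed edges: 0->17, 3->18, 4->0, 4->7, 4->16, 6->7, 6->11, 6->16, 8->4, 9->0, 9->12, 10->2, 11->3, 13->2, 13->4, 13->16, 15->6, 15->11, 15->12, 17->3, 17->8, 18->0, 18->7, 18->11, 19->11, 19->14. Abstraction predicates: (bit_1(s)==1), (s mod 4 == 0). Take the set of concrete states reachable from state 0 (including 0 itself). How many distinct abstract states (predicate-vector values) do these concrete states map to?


BFS from 0:
Concrete reachable: {0, 3, 4, 7, 8, 11, 16, 17, 18}
Abstract via predicates (bit_1(s)==1), (s mod 4 == 0):
  (0,0) <- {17}
  (0,1) <- {0, 4, 8, 16}
  (1,0) <- {3, 7, 11, 18}
Distinct abstract states = 3

3


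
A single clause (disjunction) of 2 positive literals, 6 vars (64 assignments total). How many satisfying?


Step 1: Total=2^6=64
Step 2: Unsat when all 2 false: 2^4=16
Step 3: Sat=64-16=48

48


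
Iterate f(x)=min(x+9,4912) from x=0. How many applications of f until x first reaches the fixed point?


Step 1: x=0, cap=4912, increment=9
Step 2: x grows by 9 each step until capped at 4912; fixed point is x=4912
Step 3: iterations = ceil(4912/9) = 546

546


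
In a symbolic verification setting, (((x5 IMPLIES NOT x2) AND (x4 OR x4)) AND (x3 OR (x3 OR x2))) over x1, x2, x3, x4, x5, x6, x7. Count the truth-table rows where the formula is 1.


Formula: (((x5 IMPLIES NOT x2) AND (x4 OR x4)) AND (x3 OR (x3 OR x2))) over 7 vars (128 rows)
Evaluate each row (x1, x2, x3, x4, x5, x6, x7 as bits, MSB first):
  row 0 [0000000]: (((0 IMPLIES NOT 0) AND (0 OR 0)) AND (0 OR (0 OR 0))) -> 0
  row 1 [0000001]: (((0 IMPLIES NOT 0) AND (0 OR 0)) AND (0 OR (0 OR 0))) -> 0
  row 2 [0000010]: (((0 IMPLIES NOT 0) AND (0 OR 0)) AND (0 OR (0 OR 0))) -> 0
  row 3 [0000011]: (((0 IMPLIES NOT 0) AND (0 OR 0)) AND (0 OR (0 OR 0))) -> 0
  row 4 [0000100]: (((1 IMPLIES NOT 0) AND (0 OR 0)) AND (0 OR (0 OR 0))) -> 0
  (every remaining row is evaluated the same way; all 128 results are listed next)
Full result column, 8 rows per line (x1,x2,x3,x4 fixed per line; x5,x6,x7 runs 000..111 left to right):
  rows 0-7 [x1,x2,x3,x4=0000]: 00000000  (ones: 0)
  rows 8-15 [x1,x2,x3,x4=0001]: 00000000  (ones: 0)
  rows 16-23 [x1,x2,x3,x4=0010]: 00000000  (ones: 0)
  rows 24-31 [x1,x2,x3,x4=0011]: 11111111  (ones: 8)
  rows 32-39 [x1,x2,x3,x4=0100]: 00000000  (ones: 0)
  rows 40-47 [x1,x2,x3,x4=0101]: 11110000  (ones: 4)
  rows 48-55 [x1,x2,x3,x4=0110]: 00000000  (ones: 0)
  rows 56-63 [x1,x2,x3,x4=0111]: 11110000  (ones: 4)
  rows 64-71 [x1,x2,x3,x4=1000]: 00000000  (ones: 0)
  rows 72-79 [x1,x2,x3,x4=1001]: 00000000  (ones: 0)
  rows 80-87 [x1,x2,x3,x4=1010]: 00000000  (ones: 0)
  rows 88-95 [x1,x2,x3,x4=1011]: 11111111  (ones: 8)
  rows 96-103 [x1,x2,x3,x4=1100]: 00000000  (ones: 0)
  rows 104-111 [x1,x2,x3,x4=1101]: 11110000  (ones: 4)
  rows 112-119 [x1,x2,x3,x4=1110]: 00000000  (ones: 0)
  rows 120-127 [x1,x2,x3,x4=1111]: 11110000  (ones: 4)
Count of 1-rows = 0+0+0+8+0+4+0+4+0+0+0+8+0+4+0+4 = 32

32


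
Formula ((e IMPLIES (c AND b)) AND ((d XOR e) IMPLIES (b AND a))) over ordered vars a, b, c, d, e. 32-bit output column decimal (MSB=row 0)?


Formula: ((e IMPLIES (c AND b)) AND ((d XOR e) IMPLIES (b AND a))) over a, b, c, d, e (32 rows)
Evaluate each row (bits = a,b,c,d,e, MSB first):
  row 0 [00000]: ((0 IMPLIES (0 AND 0)) AND ((0 XOR 0) IMPLIES (0 AND 0))) -> 1
  row 1 [00001]: ((1 IMPLIES (0 AND 0)) AND ((0 XOR 1) IMPLIES (0 AND 0))) -> 0
  row 2 [00010]: ((0 IMPLIES (0 AND 0)) AND ((1 XOR 0) IMPLIES (0 AND 0))) -> 0
  row 3 [00011]: ((1 IMPLIES (0 AND 0)) AND ((1 XOR 1) IMPLIES (0 AND 0))) -> 0
  row 4 [00100]: ((0 IMPLIES (1 AND 0)) AND ((0 XOR 0) IMPLIES (0 AND 0))) -> 1
  row 5 [00101]: ((1 IMPLIES (1 AND 0)) AND ((0 XOR 1) IMPLIES (0 AND 0))) -> 0
  row 6 [00110]: ((0 IMPLIES (1 AND 0)) AND ((1 XOR 0) IMPLIES (0 AND 0))) -> 0
  row 7 [00111]: ((1 IMPLIES (1 AND 0)) AND ((1 XOR 1) IMPLIES (0 AND 0))) -> 0
  row 8 [01000]: ((0 IMPLIES (0 AND 1)) AND ((0 XOR 0) IMPLIES (1 AND 0))) -> 1
  row 9 [01001]: ((1 IMPLIES (0 AND 1)) AND ((0 XOR 1) IMPLIES (1 AND 0))) -> 0
  row 10 [01010]: ((0 IMPLIES (0 AND 1)) AND ((1 XOR 0) IMPLIES (1 AND 0))) -> 0
  row 11 [01011]: ((1 IMPLIES (0 AND 1)) AND ((1 XOR 1) IMPLIES (1 AND 0))) -> 0
  row 12 [01100]: ((0 IMPLIES (1 AND 1)) AND ((0 XOR 0) IMPLIES (1 AND 0))) -> 1
  row 13 [01101]: ((1 IMPLIES (1 AND 1)) AND ((0 XOR 1) IMPLIES (1 AND 0))) -> 0
  row 14 [01110]: ((0 IMPLIES (1 AND 1)) AND ((1 XOR 0) IMPLIES (1 AND 0))) -> 0
  row 15 [01111]: ((1 IMPLIES (1 AND 1)) AND ((1 XOR 1) IMPLIES (1 AND 0))) -> 1
  row 16 [10000]: ((0 IMPLIES (0 AND 0)) AND ((0 XOR 0) IMPLIES (0 AND 1))) -> 1
  row 17 [10001]: ((1 IMPLIES (0 AND 0)) AND ((0 XOR 1) IMPLIES (0 AND 1))) -> 0
  row 18 [10010]: ((0 IMPLIES (0 AND 0)) AND ((1 XOR 0) IMPLIES (0 AND 1))) -> 0
  row 19 [10011]: ((1 IMPLIES (0 AND 0)) AND ((1 XOR 1) IMPLIES (0 AND 1))) -> 0
  row 20 [10100]: ((0 IMPLIES (1 AND 0)) AND ((0 XOR 0) IMPLIES (0 AND 1))) -> 1
  row 21 [10101]: ((1 IMPLIES (1 AND 0)) AND ((0 XOR 1) IMPLIES (0 AND 1))) -> 0
  row 22 [10110]: ((0 IMPLIES (1 AND 0)) AND ((1 XOR 0) IMPLIES (0 AND 1))) -> 0
  row 23 [10111]: ((1 IMPLIES (1 AND 0)) AND ((1 XOR 1) IMPLIES (0 AND 1))) -> 0
  row 24 [11000]: ((0 IMPLIES (0 AND 1)) AND ((0 XOR 0) IMPLIES (1 AND 1))) -> 1
  row 25 [11001]: ((1 IMPLIES (0 AND 1)) AND ((0 XOR 1) IMPLIES (1 AND 1))) -> 0
  row 26 [11010]: ((0 IMPLIES (0 AND 1)) AND ((1 XOR 0) IMPLIES (1 AND 1))) -> 1
  row 27 [11011]: ((1 IMPLIES (0 AND 1)) AND ((1 XOR 1) IMPLIES (1 AND 1))) -> 0
  row 28 [11100]: ((0 IMPLIES (1 AND 1)) AND ((0 XOR 0) IMPLIES (1 AND 1))) -> 1
  row 29 [11101]: ((1 IMPLIES (1 AND 1)) AND ((0 XOR 1) IMPLIES (1 AND 1))) -> 1
  row 30 [11110]: ((0 IMPLIES (1 AND 1)) AND ((1 XOR 0) IMPLIES (1 AND 1))) -> 1
  row 31 [11111]: ((1 IMPLIES (1 AND 1)) AND ((1 XOR 1) IMPLIES (1 AND 1))) -> 1
Full result column, 4 rows per line (a,b,c fixed per line; d,e runs 00..11 left to right):
  rows 0-3 [a,b,c=000]: 1000  = hex 8
  rows 4-7 [a,b,c=001]: 1000  = hex 8
  rows 8-11 [a,b,c=010]: 1000  = hex 8
  rows 12-15 [a,b,c=011]: 1001  = hex 9
  rows 16-19 [a,b,c=100]: 1000  = hex 8
  rows 20-23 [a,b,c=101]: 1000  = hex 8
  rows 24-27 [a,b,c=110]: 1010  = hex A
  rows 28-31 [a,b,c=111]: 1111  = hex F
Output column (row 0 .. row 31) = 10001000100010011000100010101111
Output column grouped in 4s = 1000 1000 1000 1001 1000 1000 1010 1111 = 0x888988AF
Convert to decimal digit by digit (value = value*16 + digit):
  8 -> 8
  8*16 + 8 = 136
  136*16 + 8 = 2184
  2184*16 + 9 = 34953
  34953*16 + 8 = 559256
  559256*16 + 8 = 8948104
  8948104*16 + 10 (A) = 143169674
  143169674*16 + 15 (F) = 2290714799
Decimal = 2290714799

2290714799


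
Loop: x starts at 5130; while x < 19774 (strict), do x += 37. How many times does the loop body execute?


Step 1: x goes from 5130 toward 19774 by 37; the body runs while x<19774, so iterations = ceil((bound-start)/step)
Step 2: Distance=14644
Step 3: ceil(14644/37)=396

396


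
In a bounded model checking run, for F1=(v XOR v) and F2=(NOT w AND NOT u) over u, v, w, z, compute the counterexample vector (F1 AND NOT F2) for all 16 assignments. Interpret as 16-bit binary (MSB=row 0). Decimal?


F1 = (v XOR v)
F2 = (NOT w AND NOT u)
Counterexample to F1=>F2 is where F1=1 and F2=0.
Evaluate each row (bits = u,v,w,z, MSB first):
  row 0 [0000]: F1=0 F2=1 -> F1&~F2 -> 0
  row 1 [0001]: F1=0 F2=1 -> F1&~F2 -> 0
  row 2 [0010]: F1=0 F2=0 -> F1&~F2 -> 0
  row 3 [0011]: F1=0 F2=0 -> F1&~F2 -> 0
  row 4 [0100]: F1=0 F2=1 -> F1&~F2 -> 0
  row 5 [0101]: F1=0 F2=1 -> F1&~F2 -> 0
  row 6 [0110]: F1=0 F2=0 -> F1&~F2 -> 0
  row 7 [0111]: F1=0 F2=0 -> F1&~F2 -> 0
  row 8 [1000]: F1=0 F2=0 -> F1&~F2 -> 0
  row 9 [1001]: F1=0 F2=0 -> F1&~F2 -> 0
  row 10 [1010]: F1=0 F2=0 -> F1&~F2 -> 0
  row 11 [1011]: F1=0 F2=0 -> F1&~F2 -> 0
  row 12 [1100]: F1=0 F2=0 -> F1&~F2 -> 0
  row 13 [1101]: F1=0 F2=0 -> F1&~F2 -> 0
  row 14 [1110]: F1=0 F2=0 -> F1&~F2 -> 0
  row 15 [1111]: F1=0 F2=0 -> F1&~F2 -> 0
Full result column, 4 rows per line (u,v fixed per line; w,z runs 00..11 left to right):
  rows 0-3 [u,v=00]: 0000  = hex 0
  rows 4-7 [u,v=01]: 0000  = hex 0
  rows 8-11 [u,v=10]: 0000  = hex 0
  rows 12-15 [u,v=11]: 0000  = hex 0
Counterexample vector (row 0 .. row 15) = 0000000000000000
Output column grouped in 4s = 0000 0000 0000 0000 = 0x0000
Convert to decimal digit by digit (value = value*16 + digit):
  0 -> 0
  0*16 + 0 = 0
  0*16 + 0 = 0
  0*16 + 0 = 0
Decimal = 0

0
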